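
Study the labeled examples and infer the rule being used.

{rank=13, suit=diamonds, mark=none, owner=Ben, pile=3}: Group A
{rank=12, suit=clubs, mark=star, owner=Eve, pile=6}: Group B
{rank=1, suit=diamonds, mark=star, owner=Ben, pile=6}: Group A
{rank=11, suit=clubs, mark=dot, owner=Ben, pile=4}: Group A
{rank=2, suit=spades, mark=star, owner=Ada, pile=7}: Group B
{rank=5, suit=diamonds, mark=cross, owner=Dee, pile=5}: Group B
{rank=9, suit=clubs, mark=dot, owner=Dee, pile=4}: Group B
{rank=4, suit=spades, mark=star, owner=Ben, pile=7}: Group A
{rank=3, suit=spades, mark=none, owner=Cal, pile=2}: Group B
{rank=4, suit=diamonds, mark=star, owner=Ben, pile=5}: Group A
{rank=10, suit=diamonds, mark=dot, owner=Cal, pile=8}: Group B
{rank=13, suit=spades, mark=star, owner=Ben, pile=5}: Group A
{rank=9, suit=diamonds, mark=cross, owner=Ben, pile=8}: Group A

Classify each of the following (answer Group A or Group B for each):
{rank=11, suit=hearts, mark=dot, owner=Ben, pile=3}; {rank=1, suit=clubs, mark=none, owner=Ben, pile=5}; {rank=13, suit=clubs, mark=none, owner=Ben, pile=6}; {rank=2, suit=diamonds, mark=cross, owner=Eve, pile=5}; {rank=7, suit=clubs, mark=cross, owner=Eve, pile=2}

Group A, Group A, Group A, Group B, Group B

Looking at the examples, the only property every 'Group A' case has and every 'Group B' case lacks is: owner is Ben.
{rank=11, suit=hearts, mark=dot, owner=Ben, pile=3}: Group A (owner is Ben).
{rank=1, suit=clubs, mark=none, owner=Ben, pile=5}: Group A (owner is Ben).
{rank=13, suit=clubs, mark=none, owner=Ben, pile=6}: Group A (owner is Ben).
{rank=2, suit=diamonds, mark=cross, owner=Eve, pile=5}: Group B (owner is Eve).
{rank=7, suit=clubs, mark=cross, owner=Eve, pile=2}: Group B (owner is Eve).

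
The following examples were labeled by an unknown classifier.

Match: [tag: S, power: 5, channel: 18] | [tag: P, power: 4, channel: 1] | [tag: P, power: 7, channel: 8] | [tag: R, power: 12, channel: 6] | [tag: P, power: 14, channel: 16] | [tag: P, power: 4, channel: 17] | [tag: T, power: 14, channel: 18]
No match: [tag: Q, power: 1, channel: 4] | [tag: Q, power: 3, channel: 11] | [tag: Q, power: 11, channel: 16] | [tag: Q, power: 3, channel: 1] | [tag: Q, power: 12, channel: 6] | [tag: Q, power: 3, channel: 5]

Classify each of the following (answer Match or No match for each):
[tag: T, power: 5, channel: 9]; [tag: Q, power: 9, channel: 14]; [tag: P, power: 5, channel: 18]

Match, No match, Match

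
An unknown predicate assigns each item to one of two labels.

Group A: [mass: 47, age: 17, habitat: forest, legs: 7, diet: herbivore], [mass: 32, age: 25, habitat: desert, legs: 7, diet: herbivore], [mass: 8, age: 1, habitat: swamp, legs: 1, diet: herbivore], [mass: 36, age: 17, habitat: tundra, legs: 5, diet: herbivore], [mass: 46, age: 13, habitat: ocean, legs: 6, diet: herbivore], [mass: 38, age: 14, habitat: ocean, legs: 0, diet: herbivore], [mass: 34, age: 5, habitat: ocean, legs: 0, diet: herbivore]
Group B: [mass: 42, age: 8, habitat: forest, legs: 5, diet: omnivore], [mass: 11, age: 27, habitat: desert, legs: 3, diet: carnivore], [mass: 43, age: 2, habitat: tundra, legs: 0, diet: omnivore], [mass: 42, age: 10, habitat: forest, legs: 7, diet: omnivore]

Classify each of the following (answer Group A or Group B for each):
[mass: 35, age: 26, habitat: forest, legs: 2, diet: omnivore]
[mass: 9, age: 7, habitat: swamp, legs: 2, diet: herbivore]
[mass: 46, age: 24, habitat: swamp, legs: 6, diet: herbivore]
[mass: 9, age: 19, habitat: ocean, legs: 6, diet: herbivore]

All 'Group A' examples share one property — diet is herbivore — and every 'Group B' example lacks it.

Group B, Group A, Group A, Group A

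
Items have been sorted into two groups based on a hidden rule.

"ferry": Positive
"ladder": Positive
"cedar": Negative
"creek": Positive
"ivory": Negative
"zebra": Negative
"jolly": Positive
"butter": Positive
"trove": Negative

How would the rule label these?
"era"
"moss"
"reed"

Negative, Positive, Positive

One predicate separates the groups cleanly: has a double letter.
"era" → no doubled letter → Negative. "moss" → 'ss' doubled → Positive. "reed" → 'ee' doubled → Positive.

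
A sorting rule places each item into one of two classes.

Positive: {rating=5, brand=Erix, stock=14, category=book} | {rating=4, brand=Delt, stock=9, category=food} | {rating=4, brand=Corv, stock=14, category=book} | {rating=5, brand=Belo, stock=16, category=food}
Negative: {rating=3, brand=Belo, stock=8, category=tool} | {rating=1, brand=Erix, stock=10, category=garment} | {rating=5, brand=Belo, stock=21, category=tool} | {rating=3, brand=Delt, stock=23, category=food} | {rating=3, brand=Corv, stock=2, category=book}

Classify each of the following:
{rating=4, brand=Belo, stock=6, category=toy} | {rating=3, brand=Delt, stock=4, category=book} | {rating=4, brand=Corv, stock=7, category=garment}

Every 'Positive' example satisfies: rating ≥ 4 AND stock ≤ 16. None of the 'Negative' examples do.

Positive, Negative, Positive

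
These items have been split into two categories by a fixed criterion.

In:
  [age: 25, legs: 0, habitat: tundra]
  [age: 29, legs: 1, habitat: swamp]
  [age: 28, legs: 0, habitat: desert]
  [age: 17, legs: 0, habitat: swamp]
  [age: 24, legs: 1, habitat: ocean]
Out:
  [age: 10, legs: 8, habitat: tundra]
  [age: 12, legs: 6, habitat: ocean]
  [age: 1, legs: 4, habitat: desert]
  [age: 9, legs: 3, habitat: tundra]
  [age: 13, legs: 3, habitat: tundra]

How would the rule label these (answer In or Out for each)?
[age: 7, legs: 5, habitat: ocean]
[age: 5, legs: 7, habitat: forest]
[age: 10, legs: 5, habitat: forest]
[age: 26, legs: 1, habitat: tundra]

Out, Out, Out, In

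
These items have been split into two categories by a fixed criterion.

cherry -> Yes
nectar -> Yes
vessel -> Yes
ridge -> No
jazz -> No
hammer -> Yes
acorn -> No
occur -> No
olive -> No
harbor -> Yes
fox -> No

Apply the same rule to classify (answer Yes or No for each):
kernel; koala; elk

Yes, No, No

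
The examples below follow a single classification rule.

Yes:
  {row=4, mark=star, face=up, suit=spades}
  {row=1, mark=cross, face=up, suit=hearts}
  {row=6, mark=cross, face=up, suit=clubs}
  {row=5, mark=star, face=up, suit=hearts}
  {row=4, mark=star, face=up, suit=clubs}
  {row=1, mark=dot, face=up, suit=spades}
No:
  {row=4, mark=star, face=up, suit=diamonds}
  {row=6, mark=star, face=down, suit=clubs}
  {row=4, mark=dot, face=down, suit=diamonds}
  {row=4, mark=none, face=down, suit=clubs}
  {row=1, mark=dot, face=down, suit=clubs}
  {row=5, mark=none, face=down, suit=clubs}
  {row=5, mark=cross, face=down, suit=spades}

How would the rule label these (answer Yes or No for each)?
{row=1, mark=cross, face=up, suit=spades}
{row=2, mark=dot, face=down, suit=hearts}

Yes, No

All 'Yes' examples share one property — suit is not diamonds AND face is up — and every 'No' example lacks it.
{row=1, mark=cross, face=up, suit=spades}: Yes (suit is spades, face is up). {row=2, mark=dot, face=down, suit=hearts}: No (suit is hearts, face is down).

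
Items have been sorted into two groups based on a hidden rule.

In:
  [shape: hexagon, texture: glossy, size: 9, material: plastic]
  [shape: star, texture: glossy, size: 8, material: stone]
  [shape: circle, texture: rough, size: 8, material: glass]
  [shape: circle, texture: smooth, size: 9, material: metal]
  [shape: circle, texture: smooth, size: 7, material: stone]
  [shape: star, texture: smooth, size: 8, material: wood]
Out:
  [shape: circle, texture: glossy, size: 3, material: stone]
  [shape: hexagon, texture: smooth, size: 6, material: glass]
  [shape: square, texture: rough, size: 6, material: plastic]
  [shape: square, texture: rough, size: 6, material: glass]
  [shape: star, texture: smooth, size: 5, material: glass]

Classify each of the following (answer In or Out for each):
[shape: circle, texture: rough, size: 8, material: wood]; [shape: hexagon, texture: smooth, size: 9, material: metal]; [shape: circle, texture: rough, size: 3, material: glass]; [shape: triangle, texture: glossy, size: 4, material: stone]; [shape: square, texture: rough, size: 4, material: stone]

In, In, Out, Out, Out

The rule appears to be: size ≥ 7.
[shape: circle, texture: rough, size: 8, material: wood]: In (size = 8).
[shape: hexagon, texture: smooth, size: 9, material: metal]: In (size = 9).
[shape: circle, texture: rough, size: 3, material: glass]: Out (size = 3).
[shape: triangle, texture: glossy, size: 4, material: stone]: Out (size = 4).
[shape: square, texture: rough, size: 4, material: stone]: Out (size = 4).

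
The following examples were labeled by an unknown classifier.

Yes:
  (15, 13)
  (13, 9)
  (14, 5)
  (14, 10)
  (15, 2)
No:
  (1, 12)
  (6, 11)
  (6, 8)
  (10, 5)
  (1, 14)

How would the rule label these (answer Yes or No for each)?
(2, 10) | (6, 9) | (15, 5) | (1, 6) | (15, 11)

'Yes' ⟺ first ≥ 11.
No: (2, 10), since first 2.
No: (6, 9), since first 6.
Yes: (15, 5), since first 15.
No: (1, 6), since first 1.
Yes: (15, 11), since first 15.

No, No, Yes, No, Yes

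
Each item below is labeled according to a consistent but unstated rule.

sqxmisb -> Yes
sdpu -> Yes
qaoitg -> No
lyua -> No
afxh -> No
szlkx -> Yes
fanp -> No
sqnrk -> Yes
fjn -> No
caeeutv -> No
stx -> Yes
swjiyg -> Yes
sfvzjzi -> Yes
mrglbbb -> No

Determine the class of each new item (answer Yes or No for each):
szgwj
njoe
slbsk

A rule that fits every label: contains 's' — true of each 'Yes' example, false of each 'No' one.
szgwj → has 's' → Yes.
njoe → no 's' → No.
slbsk → has 's' → Yes.

Yes, No, Yes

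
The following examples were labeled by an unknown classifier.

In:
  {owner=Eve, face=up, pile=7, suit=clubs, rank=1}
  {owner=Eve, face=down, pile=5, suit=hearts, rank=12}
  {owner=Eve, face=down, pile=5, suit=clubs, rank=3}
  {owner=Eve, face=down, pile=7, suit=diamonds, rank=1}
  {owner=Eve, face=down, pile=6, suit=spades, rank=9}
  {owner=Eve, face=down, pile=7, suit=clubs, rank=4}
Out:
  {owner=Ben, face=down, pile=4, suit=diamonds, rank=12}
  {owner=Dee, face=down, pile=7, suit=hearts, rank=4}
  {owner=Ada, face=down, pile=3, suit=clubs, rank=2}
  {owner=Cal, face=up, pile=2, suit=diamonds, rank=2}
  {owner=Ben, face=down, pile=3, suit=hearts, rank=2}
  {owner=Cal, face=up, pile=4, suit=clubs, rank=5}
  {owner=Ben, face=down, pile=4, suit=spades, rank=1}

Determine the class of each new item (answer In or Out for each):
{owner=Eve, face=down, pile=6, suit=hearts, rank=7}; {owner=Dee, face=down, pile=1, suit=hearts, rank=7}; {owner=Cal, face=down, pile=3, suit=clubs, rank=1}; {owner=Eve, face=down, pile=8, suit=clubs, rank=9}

Every 'In' example satisfies: owner is Eve. None of the 'Out' examples do.
{owner=Eve, face=down, pile=6, suit=hearts, rank=7} — owner is Eve, hence In.
{owner=Dee, face=down, pile=1, suit=hearts, rank=7} — owner is Dee, hence Out.
{owner=Cal, face=down, pile=3, suit=clubs, rank=1} — owner is Cal, hence Out.
{owner=Eve, face=down, pile=8, suit=clubs, rank=9} — owner is Eve, hence In.

In, Out, Out, In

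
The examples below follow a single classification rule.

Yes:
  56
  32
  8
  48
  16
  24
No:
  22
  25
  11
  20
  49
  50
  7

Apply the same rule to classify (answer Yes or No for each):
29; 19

No, No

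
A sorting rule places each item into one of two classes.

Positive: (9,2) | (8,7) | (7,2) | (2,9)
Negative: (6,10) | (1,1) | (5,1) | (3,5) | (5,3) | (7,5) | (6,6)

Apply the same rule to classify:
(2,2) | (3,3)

Negative, Negative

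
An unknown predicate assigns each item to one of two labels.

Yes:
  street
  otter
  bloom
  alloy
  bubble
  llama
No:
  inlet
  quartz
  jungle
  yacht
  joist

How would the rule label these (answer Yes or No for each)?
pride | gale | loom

The distinguishing property — has a double letter — holds for all the 'Yes' cases and none of the 'No' cases.
No: pride, since no doubled letter.
No: gale, since no doubled letter.
Yes: loom, since 'oo' doubled.

No, No, Yes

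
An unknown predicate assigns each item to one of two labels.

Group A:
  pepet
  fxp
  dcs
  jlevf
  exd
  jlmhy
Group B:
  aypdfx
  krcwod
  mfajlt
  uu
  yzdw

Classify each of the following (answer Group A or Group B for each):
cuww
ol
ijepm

The simplest hypothesis consistent with all the labels is: odd length.
cuww → length 4 → Group B.
ol → length 2 → Group B.
ijepm → length 5 → Group A.

Group B, Group B, Group A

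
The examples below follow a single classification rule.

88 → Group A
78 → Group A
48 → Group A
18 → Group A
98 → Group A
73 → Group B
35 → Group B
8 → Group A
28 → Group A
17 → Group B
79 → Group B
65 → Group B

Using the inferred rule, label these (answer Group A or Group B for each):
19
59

Group B, Group B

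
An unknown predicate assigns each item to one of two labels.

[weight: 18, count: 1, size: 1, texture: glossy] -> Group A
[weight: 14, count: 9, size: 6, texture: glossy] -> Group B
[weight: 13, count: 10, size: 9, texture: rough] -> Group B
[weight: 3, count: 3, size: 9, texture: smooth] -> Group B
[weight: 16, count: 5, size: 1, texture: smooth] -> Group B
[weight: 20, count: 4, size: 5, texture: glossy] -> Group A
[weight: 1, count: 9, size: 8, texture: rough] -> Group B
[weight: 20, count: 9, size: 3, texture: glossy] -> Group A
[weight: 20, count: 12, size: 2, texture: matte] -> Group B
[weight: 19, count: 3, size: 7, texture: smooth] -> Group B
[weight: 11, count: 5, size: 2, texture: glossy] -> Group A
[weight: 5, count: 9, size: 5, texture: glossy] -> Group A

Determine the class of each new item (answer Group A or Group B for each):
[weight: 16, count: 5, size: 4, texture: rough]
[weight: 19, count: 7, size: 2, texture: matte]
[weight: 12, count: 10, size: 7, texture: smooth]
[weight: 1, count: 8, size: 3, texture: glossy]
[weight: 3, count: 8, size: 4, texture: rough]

'Group A' ⟺ texture is glossy AND size ≤ 5.
[weight: 16, count: 5, size: 4, texture: rough] → texture is rough, size = 4 → Group B. [weight: 19, count: 7, size: 2, texture: matte] → texture is matte, size = 2 → Group B. [weight: 12, count: 10, size: 7, texture: smooth] → texture is smooth, size = 7 → Group B. [weight: 1, count: 8, size: 3, texture: glossy] → texture is glossy, size = 3 → Group A. [weight: 3, count: 8, size: 4, texture: rough] → texture is rough, size = 4 → Group B.

Group B, Group B, Group B, Group A, Group B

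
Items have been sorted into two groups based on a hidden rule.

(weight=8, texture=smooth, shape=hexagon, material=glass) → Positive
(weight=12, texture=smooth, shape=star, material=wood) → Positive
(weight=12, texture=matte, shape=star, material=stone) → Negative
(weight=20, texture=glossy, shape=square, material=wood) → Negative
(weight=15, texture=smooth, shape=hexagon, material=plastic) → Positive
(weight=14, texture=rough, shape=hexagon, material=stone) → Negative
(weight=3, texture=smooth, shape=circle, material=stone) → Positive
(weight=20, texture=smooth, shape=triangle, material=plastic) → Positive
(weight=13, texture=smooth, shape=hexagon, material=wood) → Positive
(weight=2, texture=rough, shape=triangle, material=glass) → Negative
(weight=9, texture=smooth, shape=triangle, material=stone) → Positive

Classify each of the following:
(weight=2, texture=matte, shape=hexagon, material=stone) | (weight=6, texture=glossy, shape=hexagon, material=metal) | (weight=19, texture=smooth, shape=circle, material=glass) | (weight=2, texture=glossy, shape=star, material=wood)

The simplest hypothesis consistent with all the labels is: texture is smooth.
(weight=2, texture=matte, shape=hexagon, material=stone): texture is matte, doesn't qualify → Negative. (weight=6, texture=glossy, shape=hexagon, material=metal): texture is glossy, doesn't qualify → Negative. (weight=19, texture=smooth, shape=circle, material=glass): texture is smooth, satisfies this → Positive. (weight=2, texture=glossy, shape=star, material=wood): texture is glossy, doesn't qualify → Negative.

Negative, Negative, Positive, Negative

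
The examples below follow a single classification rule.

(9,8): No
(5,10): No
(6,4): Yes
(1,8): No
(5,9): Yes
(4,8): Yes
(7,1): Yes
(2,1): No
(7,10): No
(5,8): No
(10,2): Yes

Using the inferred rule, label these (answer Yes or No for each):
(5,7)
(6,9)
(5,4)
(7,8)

Rule: sum is even. This holds for each 'Yes' example and fails for each 'No' one.
(5,7) → 5+7 = 12 → Yes. (6,9) → 6+9 = 15 → No. (5,4) → 5+4 = 9 → No. (7,8) → 7+8 = 15 → No.

Yes, No, No, No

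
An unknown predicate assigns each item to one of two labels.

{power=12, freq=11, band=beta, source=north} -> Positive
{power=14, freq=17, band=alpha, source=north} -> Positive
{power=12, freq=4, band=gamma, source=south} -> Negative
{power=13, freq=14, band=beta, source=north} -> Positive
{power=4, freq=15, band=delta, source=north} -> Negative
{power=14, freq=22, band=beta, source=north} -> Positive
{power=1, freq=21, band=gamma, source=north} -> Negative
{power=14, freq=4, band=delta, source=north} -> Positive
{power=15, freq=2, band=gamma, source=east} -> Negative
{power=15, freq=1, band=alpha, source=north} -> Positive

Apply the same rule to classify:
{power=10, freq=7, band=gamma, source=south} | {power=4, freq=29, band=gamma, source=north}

Negative, Negative

One predicate separates the groups cleanly: source is north AND power ≥ 12.
{power=10, freq=7, band=gamma, source=south} — source is south, power = 10, hence Negative.
{power=4, freq=29, band=gamma, source=north} — source is north, power = 4, hence Negative.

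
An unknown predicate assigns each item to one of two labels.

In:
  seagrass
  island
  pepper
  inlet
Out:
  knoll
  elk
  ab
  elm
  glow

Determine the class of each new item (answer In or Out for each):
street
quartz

The distinguishing property — has ≥ 2 vowels — holds for all the 'In' cases and none of the 'Out' cases.
street → 2 vowels → In. quartz → 2 vowels → In.

In, In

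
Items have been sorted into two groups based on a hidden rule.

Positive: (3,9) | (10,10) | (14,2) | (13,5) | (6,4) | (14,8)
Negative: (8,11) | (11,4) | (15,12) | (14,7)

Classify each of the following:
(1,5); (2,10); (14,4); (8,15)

Positive, Positive, Positive, Negative

Checking candidate rules against both groups, what survives is: sum is even.
(1,5): 1+5 = 6 — satisfies this, so Positive.
(2,10): 2+10 = 12 — satisfies this, so Positive.
(14,4): 14+4 = 18 — satisfies this, so Positive.
(8,15): 8+15 = 23 — does not fit, so Negative.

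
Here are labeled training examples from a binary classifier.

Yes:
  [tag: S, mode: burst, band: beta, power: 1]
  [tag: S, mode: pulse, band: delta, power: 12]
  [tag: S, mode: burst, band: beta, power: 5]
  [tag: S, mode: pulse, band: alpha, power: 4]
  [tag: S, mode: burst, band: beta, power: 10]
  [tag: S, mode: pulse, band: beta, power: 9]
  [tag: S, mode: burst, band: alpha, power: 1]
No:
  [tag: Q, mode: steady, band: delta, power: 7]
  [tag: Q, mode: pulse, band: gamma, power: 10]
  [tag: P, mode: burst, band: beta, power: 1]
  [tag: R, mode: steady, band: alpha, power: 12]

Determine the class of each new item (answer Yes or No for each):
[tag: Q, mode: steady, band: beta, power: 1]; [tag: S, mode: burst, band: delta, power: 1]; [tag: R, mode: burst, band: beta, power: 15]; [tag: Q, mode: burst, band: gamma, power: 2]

No, Yes, No, No

The rule appears to be: tag is S.
[tag: Q, mode: steady, band: beta, power: 1] — tag is Q, hence No. [tag: S, mode: burst, band: delta, power: 1] — tag is S, hence Yes. [tag: R, mode: burst, band: beta, power: 15] — tag is R, hence No. [tag: Q, mode: burst, band: gamma, power: 2] — tag is Q, hence No.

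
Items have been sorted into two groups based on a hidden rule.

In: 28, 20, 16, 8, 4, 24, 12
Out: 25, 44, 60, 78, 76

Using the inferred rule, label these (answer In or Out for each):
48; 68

Out, Out

The distinguishing property — even AND at most 28 — holds for all the 'In' cases and none of the 'Out' cases.
48: 48 is even, 48 > 28, fails this test → Out. 68: 68 is even, 68 > 28, fails this test → Out.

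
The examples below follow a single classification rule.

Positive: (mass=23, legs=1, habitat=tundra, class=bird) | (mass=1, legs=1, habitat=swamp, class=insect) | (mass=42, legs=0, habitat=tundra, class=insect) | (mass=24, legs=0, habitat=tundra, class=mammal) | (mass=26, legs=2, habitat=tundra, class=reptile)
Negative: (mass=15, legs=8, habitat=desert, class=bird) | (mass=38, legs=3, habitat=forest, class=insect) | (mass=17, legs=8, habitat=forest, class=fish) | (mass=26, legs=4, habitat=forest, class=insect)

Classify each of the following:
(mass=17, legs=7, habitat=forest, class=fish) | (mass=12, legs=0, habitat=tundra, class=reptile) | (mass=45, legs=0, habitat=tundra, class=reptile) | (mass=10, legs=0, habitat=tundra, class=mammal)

Negative, Positive, Positive, Positive

'Positive' ⟺ legs ≤ 2.
(mass=17, legs=7, habitat=forest, class=fish): legs = 7, fails the rule → Negative. (mass=12, legs=0, habitat=tundra, class=reptile): legs = 0, qualifies → Positive. (mass=45, legs=0, habitat=tundra, class=reptile): legs = 0, qualifies → Positive. (mass=10, legs=0, habitat=tundra, class=mammal): legs = 0, qualifies → Positive.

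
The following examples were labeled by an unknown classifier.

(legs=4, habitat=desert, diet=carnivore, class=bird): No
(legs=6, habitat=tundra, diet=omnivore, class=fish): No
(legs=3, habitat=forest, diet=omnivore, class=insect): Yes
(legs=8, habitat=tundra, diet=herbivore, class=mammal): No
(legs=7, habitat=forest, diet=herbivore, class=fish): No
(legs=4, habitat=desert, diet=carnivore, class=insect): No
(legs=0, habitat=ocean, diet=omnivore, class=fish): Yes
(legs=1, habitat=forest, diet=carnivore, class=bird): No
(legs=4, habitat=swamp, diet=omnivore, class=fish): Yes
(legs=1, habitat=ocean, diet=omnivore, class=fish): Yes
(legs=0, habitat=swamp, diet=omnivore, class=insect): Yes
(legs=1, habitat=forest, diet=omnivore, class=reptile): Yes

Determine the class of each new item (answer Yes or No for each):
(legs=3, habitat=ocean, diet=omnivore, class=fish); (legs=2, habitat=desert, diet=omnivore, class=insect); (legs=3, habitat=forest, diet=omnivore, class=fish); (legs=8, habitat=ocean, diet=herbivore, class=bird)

Yes, Yes, Yes, No

The classifier is using: diet is omnivore AND legs ≤ 4.
(legs=3, habitat=ocean, diet=omnivore, class=fish): Yes (diet is omnivore, legs = 3). (legs=2, habitat=desert, diet=omnivore, class=insect): Yes (diet is omnivore, legs = 2). (legs=3, habitat=forest, diet=omnivore, class=fish): Yes (diet is omnivore, legs = 3). (legs=8, habitat=ocean, diet=herbivore, class=bird): No (diet is herbivore, legs = 8).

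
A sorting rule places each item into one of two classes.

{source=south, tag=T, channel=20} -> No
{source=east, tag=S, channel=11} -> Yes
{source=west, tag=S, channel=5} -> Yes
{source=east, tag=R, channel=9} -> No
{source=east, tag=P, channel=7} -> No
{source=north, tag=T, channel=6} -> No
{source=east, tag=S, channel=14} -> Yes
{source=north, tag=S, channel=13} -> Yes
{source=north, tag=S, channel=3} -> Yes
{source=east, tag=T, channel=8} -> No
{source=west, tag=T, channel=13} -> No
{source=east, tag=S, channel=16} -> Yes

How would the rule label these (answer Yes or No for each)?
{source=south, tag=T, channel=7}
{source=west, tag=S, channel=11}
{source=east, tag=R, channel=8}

Checking candidate rules against both groups, what survives is: tag is S.
{source=south, tag=T, channel=7} → tag is T → No.
{source=west, tag=S, channel=11} → tag is S → Yes.
{source=east, tag=R, channel=8} → tag is R → No.

No, Yes, No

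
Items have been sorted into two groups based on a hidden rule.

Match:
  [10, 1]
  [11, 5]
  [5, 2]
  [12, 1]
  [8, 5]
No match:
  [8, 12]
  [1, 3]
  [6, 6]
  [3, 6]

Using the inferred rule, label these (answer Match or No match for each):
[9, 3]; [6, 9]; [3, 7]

Match, No match, No match

The distinguishing property — first > second — holds for all the 'Match' cases and none of the 'No match' cases.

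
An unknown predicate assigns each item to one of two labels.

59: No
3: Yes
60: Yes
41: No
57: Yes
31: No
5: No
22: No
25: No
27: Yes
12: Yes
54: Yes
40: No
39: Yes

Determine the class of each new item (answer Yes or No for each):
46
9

No, Yes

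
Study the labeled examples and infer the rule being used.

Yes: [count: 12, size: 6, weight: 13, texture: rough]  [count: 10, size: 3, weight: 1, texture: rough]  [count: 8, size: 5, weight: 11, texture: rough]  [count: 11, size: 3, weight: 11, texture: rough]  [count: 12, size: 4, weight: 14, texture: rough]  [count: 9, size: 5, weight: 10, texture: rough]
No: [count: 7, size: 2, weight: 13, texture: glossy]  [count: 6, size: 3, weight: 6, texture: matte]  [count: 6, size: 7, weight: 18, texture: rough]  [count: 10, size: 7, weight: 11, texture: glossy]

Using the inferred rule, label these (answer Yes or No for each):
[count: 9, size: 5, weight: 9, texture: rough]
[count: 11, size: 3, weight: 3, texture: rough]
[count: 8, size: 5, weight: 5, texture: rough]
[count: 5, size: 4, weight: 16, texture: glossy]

Yes, Yes, Yes, No

One predicate separates the groups cleanly: texture is rough AND size ≤ 6.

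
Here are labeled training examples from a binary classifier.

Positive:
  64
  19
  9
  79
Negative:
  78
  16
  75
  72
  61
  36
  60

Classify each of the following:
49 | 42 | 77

The rule appears to be: ≡ 4 (mod 5).
49 — 49 mod 5 = 4, hence Positive.
42 — 42 mod 5 = 2, hence Negative.
77 — 77 mod 5 = 2, hence Negative.

Positive, Negative, Negative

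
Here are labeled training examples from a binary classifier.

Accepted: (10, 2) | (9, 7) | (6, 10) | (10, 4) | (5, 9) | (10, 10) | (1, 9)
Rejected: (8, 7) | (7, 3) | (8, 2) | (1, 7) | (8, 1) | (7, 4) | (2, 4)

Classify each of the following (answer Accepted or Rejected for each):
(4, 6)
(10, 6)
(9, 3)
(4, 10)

Rejected, Accepted, Accepted, Accepted

Rule: max ≥ 9. This holds for each 'Accepted' example and fails for each 'Rejected' one.
(4, 6) — max 6, hence Rejected. (10, 6) — max 10, hence Accepted. (9, 3) — max 9, hence Accepted. (4, 10) — max 10, hence Accepted.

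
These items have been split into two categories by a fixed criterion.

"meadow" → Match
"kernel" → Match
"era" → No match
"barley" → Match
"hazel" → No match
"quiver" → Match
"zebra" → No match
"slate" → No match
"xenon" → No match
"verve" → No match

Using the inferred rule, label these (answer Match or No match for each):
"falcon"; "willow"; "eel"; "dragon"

The distinguishing property — even length — holds for all the 'Match' cases and none of the 'No match' cases.
"falcon": length 6 — qualifies, so Match. "willow": length 6 — qualifies, so Match. "eel": length 3 — does not fit, so No match. "dragon": length 6 — qualifies, so Match.

Match, Match, No match, Match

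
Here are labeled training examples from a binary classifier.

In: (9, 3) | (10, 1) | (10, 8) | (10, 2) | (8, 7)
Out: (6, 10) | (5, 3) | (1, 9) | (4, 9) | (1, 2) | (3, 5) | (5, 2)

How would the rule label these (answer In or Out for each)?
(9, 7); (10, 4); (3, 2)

Every 'In' example satisfies: first ≥ 7. None of the 'Out' examples do.
(9, 7): In (first 9). (10, 4): In (first 10). (3, 2): Out (first 3).

In, In, Out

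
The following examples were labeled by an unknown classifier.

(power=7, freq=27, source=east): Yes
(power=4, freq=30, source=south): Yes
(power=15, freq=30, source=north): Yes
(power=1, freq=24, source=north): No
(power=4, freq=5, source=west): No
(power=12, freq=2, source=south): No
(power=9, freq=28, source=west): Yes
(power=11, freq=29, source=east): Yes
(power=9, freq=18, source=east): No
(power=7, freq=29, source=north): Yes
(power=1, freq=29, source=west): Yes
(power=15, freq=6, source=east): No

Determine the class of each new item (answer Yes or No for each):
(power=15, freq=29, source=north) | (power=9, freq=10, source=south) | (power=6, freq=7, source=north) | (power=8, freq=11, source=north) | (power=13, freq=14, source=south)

Yes, No, No, No, No

A rule that fits every label: freq ≥ 27 — true of each 'Yes' example, false of each 'No' one.
(power=15, freq=29, source=north): freq = 29 — checks out, so Yes. (power=9, freq=10, source=south): freq = 10 — does not satisfy this, so No. (power=6, freq=7, source=north): freq = 7 — does not satisfy this, so No. (power=8, freq=11, source=north): freq = 11 — does not satisfy this, so No. (power=13, freq=14, source=south): freq = 14 — does not satisfy this, so No.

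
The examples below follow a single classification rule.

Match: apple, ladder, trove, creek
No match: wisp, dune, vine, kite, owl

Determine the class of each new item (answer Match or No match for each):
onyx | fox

Rule: length ≥ 5. This holds for each 'Match' example and fails for each 'No match' one.
onyx — length 4, hence No match. fox — length 3, hence No match.

No match, No match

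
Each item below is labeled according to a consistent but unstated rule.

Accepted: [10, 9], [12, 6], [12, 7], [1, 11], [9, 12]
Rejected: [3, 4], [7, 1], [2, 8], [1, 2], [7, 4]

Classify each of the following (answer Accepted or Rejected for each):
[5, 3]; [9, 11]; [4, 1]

Every 'Accepted' example satisfies: sum ≥ 12. None of the 'Rejected' examples do.

Rejected, Accepted, Rejected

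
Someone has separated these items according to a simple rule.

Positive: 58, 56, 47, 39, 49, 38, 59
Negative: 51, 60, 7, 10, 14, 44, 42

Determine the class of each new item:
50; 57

Rule: digit sum ≥ 9. This holds for each 'Positive' example and fails for each 'Negative' one.

Negative, Positive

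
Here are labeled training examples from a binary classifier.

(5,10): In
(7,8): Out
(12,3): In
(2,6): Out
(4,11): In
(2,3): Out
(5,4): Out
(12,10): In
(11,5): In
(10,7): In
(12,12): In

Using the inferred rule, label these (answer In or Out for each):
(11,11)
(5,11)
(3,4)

The common property of the 'In' items is: max ≥ 10. No 'Out' item has it.
(11,11) → max 11 → In. (5,11) → max 11 → In. (3,4) → max 4 → Out.

In, In, Out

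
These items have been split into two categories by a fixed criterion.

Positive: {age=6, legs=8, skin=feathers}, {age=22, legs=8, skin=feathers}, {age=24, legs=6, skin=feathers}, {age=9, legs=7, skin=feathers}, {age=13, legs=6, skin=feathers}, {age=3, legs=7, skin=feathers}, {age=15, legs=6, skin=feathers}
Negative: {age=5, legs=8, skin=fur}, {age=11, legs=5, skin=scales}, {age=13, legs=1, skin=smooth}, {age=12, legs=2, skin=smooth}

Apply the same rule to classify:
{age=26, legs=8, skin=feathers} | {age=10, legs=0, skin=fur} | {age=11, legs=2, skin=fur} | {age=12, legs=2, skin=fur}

Positive, Negative, Negative, Negative

The common property of the 'Positive' items is: skin is feathers. No 'Negative' item has it.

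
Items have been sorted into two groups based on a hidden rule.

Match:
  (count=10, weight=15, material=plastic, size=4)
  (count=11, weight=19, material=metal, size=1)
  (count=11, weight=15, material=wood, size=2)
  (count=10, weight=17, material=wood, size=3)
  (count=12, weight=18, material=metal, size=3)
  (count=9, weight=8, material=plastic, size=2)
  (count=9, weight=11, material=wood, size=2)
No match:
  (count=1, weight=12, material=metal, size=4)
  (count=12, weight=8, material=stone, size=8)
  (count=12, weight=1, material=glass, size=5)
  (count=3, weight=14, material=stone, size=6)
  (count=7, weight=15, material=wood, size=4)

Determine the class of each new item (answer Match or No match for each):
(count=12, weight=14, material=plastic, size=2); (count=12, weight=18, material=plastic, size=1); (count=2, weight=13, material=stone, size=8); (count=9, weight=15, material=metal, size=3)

Match, Match, No match, Match

A rule that fits every label: count ≥ 9 AND size ≤ 4 — true of each 'Match' example, false of each 'No match' one.
Match: (count=12, weight=14, material=plastic, size=2), since count = 12, size = 2. Match: (count=12, weight=18, material=plastic, size=1), since count = 12, size = 1. No match: (count=2, weight=13, material=stone, size=8), since count = 2, size = 8. Match: (count=9, weight=15, material=metal, size=3), since count = 9, size = 3.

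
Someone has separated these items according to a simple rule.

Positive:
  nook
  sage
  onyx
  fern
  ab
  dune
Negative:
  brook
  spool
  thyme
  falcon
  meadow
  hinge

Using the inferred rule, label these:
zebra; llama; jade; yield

Negative, Negative, Positive, Negative

The pattern is that an item is 'Positive' exactly when: length ≤ 4.
zebra → length 5 → Negative.
llama → length 5 → Negative.
jade → length 4 → Positive.
yield → length 5 → Negative.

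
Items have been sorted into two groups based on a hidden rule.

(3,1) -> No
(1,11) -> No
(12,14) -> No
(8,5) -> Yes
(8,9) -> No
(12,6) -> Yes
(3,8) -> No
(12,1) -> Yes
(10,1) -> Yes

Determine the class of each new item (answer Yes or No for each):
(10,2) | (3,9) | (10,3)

Yes, No, Yes

Rule: first > second AND first is even. This holds for each 'Yes' example and fails for each 'No' one.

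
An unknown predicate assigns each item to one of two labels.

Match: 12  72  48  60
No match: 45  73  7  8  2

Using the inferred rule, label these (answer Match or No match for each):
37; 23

No match, No match

The classifier is using: multiple of 6.
37 — 37 = 6·6 + 1, hence No match. 23 — 23 = 6·3 + 5, hence No match.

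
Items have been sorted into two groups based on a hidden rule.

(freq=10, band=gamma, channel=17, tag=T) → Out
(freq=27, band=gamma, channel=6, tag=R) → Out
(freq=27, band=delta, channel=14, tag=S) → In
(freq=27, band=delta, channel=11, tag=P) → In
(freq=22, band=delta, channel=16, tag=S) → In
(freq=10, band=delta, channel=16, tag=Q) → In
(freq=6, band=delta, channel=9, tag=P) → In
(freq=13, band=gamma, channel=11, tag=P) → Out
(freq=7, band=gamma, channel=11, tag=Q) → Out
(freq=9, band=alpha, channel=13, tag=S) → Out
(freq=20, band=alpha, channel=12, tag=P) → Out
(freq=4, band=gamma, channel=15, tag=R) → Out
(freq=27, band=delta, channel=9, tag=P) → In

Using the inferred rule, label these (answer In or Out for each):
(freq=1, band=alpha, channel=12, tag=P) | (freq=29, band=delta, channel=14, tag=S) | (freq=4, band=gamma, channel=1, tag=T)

Out, In, Out

The rule appears to be: band is delta.
(freq=1, band=alpha, channel=12, tag=P) → band is alpha → Out.
(freq=29, band=delta, channel=14, tag=S) → band is delta → In.
(freq=4, band=gamma, channel=1, tag=T) → band is gamma → Out.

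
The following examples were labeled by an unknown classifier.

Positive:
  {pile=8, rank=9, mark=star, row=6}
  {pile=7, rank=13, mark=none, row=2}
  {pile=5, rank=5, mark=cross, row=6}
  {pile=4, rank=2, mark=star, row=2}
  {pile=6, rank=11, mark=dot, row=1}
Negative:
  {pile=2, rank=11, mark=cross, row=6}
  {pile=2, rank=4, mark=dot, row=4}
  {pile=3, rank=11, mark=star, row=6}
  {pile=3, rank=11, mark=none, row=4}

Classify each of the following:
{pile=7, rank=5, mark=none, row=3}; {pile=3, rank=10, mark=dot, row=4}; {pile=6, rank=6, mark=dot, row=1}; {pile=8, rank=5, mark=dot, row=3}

Rule: pile ≥ 4. This holds for each 'Positive' example and fails for each 'Negative' one.

Positive, Negative, Positive, Positive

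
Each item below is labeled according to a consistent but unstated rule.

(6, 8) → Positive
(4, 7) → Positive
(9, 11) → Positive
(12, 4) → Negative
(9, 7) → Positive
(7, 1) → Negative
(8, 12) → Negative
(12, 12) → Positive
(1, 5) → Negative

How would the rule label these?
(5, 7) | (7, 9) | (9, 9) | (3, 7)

One predicate separates the groups cleanly: |first − second| ≤ 3.
(5, 7): |5−7| = 2 — fits, so Positive. (7, 9): |7−9| = 2 — fits, so Positive. (9, 9): |9−9| = 0 — fits, so Positive. (3, 7): |3−7| = 4 — does not pass, so Negative.

Positive, Positive, Positive, Negative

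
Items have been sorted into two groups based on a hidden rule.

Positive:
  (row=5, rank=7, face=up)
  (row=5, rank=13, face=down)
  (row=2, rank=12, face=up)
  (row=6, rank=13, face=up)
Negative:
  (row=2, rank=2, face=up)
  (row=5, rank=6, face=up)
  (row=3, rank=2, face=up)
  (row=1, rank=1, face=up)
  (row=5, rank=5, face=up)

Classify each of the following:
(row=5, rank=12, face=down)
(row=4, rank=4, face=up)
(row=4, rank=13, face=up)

Positive, Negative, Positive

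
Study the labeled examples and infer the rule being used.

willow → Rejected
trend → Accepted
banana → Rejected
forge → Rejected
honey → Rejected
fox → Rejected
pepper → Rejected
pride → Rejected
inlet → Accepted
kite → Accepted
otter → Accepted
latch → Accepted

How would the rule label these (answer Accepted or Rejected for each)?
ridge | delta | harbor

Rejected, Accepted, Rejected

One predicate separates the groups cleanly: contains 't'.
ridge: Rejected (no 't'). delta: Accepted (has 't'). harbor: Rejected (no 't').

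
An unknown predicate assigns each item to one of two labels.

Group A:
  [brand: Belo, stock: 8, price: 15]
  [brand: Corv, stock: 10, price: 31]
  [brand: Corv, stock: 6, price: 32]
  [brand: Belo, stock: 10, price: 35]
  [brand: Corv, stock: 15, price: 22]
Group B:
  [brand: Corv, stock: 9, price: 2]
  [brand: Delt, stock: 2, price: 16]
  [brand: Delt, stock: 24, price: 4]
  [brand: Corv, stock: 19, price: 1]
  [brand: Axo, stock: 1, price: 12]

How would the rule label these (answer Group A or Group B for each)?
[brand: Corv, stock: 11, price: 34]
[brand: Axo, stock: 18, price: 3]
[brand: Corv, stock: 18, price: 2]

'Group A' ⟺ stock ≥ 6 AND price ≥ 12.

Group A, Group B, Group B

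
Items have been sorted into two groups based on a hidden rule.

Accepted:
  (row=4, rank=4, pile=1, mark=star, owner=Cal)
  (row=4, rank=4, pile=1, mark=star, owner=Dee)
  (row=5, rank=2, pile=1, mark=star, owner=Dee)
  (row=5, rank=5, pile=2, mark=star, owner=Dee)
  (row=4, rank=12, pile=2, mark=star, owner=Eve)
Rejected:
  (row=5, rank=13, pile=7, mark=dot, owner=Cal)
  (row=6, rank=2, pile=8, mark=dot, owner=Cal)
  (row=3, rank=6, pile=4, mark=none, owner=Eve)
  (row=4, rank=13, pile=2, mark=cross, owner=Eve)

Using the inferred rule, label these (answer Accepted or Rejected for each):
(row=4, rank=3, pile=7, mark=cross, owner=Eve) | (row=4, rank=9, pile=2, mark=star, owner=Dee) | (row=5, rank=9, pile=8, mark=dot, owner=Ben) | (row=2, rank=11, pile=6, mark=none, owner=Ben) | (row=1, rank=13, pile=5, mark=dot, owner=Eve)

Rejected, Accepted, Rejected, Rejected, Rejected

Every 'Accepted' example satisfies: mark is star. None of the 'Rejected' examples do.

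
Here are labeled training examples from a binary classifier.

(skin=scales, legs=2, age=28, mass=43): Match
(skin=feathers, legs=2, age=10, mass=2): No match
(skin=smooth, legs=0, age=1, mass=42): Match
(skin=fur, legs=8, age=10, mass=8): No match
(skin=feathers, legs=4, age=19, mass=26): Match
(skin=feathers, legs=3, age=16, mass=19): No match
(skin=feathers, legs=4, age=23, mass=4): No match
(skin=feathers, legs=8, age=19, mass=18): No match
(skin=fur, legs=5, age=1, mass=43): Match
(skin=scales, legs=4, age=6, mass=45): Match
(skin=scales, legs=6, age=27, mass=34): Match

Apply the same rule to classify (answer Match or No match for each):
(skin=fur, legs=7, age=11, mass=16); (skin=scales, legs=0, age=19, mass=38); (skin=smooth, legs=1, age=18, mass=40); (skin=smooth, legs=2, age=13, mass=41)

The classifier is using: mass ≥ 26.
(skin=fur, legs=7, age=11, mass=16) — mass = 16, hence No match. (skin=scales, legs=0, age=19, mass=38) — mass = 38, hence Match. (skin=smooth, legs=1, age=18, mass=40) — mass = 40, hence Match. (skin=smooth, legs=2, age=13, mass=41) — mass = 41, hence Match.

No match, Match, Match, Match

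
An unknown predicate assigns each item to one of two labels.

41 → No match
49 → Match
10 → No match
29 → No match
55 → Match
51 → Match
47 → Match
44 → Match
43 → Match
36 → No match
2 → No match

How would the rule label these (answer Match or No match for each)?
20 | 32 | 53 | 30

Every 'Match' example satisfies: at least 43. None of the 'No match' examples do.
No match: 20, since 20 < 43.
No match: 32, since 32 < 43.
Match: 53, since 53 ≥ 43.
No match: 30, since 30 < 43.

No match, No match, Match, No match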